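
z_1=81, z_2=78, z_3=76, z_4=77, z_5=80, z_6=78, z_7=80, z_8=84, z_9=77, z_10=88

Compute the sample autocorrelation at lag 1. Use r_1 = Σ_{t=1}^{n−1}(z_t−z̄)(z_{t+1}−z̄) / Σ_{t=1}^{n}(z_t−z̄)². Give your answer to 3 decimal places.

Mean z̄ = (81 + 78 + 76 + 77 + 80 + 78 + 80 + 84 + 77 + 88)/10 = 79.9000
Numerator Σ_{t=1}^{9}(z_t−z̄)(z_{t+1}−z̄) = -19.0100
Denominator Σ(z_t−z̄)² = 122.9000
r_1 = -19.0100 / 122.9000 = -0.155

-0.155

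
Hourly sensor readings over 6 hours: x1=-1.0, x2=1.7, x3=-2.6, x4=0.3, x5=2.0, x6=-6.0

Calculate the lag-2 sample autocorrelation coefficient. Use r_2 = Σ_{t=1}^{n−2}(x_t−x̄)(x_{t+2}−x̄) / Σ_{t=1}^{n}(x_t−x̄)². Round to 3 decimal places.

-0.171

Mean x̄ = (-1.0 + 1.7 − 2.6 + 0.3 + 2.0 − 6.0)/6 = -0.9333
Deviations from mean: -0.0667, 2.6333, -1.6667, 1.2333, 2.9333, -5.0667
Numerator Σ_{t=1}^{4}(x_t−x̄)(x_{t+2}−x̄) = -7.7789
Denominator Σ(x_t−x̄)² = 45.5133
r_2 = -7.7789 / 45.5133 = -0.171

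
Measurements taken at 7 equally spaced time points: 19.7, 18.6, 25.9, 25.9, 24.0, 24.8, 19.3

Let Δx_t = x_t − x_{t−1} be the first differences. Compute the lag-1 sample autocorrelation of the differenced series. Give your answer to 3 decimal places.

-0.152

First differences Δx: -1.1, 7.3, 0.0, -1.9, 0.8, -5.5
Mean of differences = -0.0667
Numerator Σ(Δx_t−Δx̄)(Δx_{t+1}−Δx̄) = -13.5411
Denominator Σ(Δx_t−Δx̄)² = 88.9733
r_1(Δx) = -13.5411 / 88.9733 = -0.152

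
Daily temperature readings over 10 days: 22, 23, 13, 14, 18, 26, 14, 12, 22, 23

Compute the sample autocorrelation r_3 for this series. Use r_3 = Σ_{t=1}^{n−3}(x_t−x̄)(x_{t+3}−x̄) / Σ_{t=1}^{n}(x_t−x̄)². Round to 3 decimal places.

-0.126

Mean x̄ = (22 + 23 + 13 + 14 + 18 + 26 + 14 + 12 + 22 + 23)/10 = 18.7000
Numerator Σ_{t=1}^{7}(x_t−x̄)(x_{t+3}−x̄) = -29.4700
Denominator Σ(x_t−x̄)² = 234.1000
r_3 = -29.4700 / 234.1000 = -0.126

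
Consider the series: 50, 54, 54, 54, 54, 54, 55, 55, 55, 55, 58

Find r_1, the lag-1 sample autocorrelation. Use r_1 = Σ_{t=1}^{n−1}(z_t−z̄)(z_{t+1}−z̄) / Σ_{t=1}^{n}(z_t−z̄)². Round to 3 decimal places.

Mean z̄ = (50 + 54 + 54 + 54 + 54 + 54 + 55 + 55 + 55 + 55 + 58)/11 = 54.3636
Numerator Σ_{t=1}^{10}(z_t−z̄)(z_{t+1}−z̄) = 5.4132
Denominator Σ(z_t−z̄)² = 34.5455
r_1 = 5.4132 / 34.5455 = 0.157

0.157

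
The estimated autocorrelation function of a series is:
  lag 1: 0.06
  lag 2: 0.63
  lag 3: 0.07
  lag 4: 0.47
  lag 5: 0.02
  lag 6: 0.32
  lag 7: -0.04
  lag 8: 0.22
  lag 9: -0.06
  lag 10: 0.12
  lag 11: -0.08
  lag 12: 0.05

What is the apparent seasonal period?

2

The largest autocorrelation is r_2 = 0.63, with weaker echoes at lags 4 (0.47), 6 (0.32) and 8 (0.22); the remaining lags stay at or below 0.12.
The dominant spike at lag 2 indicates a seasonal period of 2.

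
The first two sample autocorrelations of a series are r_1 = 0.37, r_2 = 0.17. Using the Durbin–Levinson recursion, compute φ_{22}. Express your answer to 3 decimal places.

0.038

φ_{22} = (r_2 − r_1²) / (1 − r_1²)
r_1² = (0.37)² = 0.1369
Numerator = 0.17 − 0.1369 = 0.0331; denominator = 1 − 0.1369 = 0.8631
φ_{22} = 0.0331 / 0.8631 = 0.038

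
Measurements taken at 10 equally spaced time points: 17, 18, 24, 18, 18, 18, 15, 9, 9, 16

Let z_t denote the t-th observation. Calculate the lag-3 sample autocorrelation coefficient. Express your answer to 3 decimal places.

Mean z̄ = (17 + 18 + 24 + 18 + 18 + 18 + 15 + 9 + 9 + 16)/10 = 16.2000
Σ(z_t−z̄)(z_{t+3}−z̄) = (1.4400) + (3.2400) + (14.0400) + (-2.1600) + (-12.9600) + (-12.9600) + (0.2400) = -9.1200
Denominator Σ(z_t−z̄)² = 179.6000
r_3 = -9.1200 / 179.6000 = -0.051

-0.051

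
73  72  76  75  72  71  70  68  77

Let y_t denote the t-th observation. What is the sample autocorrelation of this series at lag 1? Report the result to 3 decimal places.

Mean ȳ = (73 + 72 + 76 + 75 + 72 + 71 + 70 + 68 + 77)/9 = 72.6667
Numerator Σ_{t=1}^{8}(y_t−ȳ)(y_{t+1}−ȳ) = 1.5556
Denominator Σ(y_t−ȳ)² = 68.0000
r_1 = 1.5556 / 68.0000 = 0.023

0.023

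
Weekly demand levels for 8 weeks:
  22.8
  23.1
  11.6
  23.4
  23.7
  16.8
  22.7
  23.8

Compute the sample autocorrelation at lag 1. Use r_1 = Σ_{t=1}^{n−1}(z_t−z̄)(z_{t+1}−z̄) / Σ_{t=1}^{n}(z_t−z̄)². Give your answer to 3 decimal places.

Mean z̄ = (22.8 + 23.1 + 11.6 + 23.4 + 23.7 + 16.8 + 22.7 + 23.8)/8 = 20.9875
Deviations from mean: 1.8125, 2.1125, -9.3875, 2.4125, 2.7125, -4.1875, 1.7125, 2.8125
Σ(z_t−z̄)(z_{t+1}−z̄) = (3.8289) + (-19.8311) + (-22.6473) + (6.5439) + (-11.3586) + (-7.1711) + (4.8164) = -45.8189
Denominator Σ(z_t−z̄)² = 137.4288
r_1 = -45.8189 / 137.4288 = -0.333

-0.333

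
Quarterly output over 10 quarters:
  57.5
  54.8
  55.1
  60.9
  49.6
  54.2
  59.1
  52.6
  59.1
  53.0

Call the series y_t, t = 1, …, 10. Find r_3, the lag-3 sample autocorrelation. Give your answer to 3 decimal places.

Mean ȳ = (57.5 + 54.8 + 55.1 + 60.9 + 49.6 + 54.2 + 59.1 + 52.6 + 59.1 + 53.0)/10 = 55.5900
Numerator Σ_{t=1}^{7}(y_t−ȳ)(y_{t+3}−ȳ) = 38.1337
Denominator Σ(y_t−ȳ)² = 110.8090
r_3 = 38.1337 / 110.8090 = 0.344

0.344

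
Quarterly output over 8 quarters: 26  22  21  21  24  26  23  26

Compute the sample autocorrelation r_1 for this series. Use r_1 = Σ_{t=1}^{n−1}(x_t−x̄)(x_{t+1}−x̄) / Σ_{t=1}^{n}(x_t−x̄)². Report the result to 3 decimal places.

0.125

Mean x̄ = (26 + 22 + 21 + 21 + 24 + 26 + 23 + 26)/8 = 23.6250
Deviations from mean: 2.3750, -1.6250, -2.6250, -2.6250, 0.3750, 2.3750, -0.6250, 2.3750
Σ(x_t−x̄)(x_{t+1}−x̄) = (-3.8594) + (4.2656) + (6.8906) + (-0.9844) + (0.8906) + (-1.4844) + (-1.4844) = 4.2344
Denominator Σ(x_t−x̄)² = 33.8750
r_1 = 4.2344 / 33.8750 = 0.125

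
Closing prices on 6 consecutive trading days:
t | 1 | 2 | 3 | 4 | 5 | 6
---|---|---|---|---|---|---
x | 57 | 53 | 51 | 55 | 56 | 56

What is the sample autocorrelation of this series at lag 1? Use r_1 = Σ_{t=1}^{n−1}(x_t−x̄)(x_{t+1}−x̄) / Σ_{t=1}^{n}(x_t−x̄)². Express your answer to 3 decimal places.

Mean x̄ = (57 + 53 + 51 + 55 + 56 + 56)/6 = 54.6667
Deviations from mean: 2.3333, -1.6667, -3.6667, 0.3333, 1.3333, 1.3333
Numerator Σ_{t=1}^{5}(x_t−x̄)(x_{t+1}−x̄) = 3.2222
Denominator Σ(x_t−x̄)² = 25.3333
r_1 = 3.2222 / 25.3333 = 0.127

0.127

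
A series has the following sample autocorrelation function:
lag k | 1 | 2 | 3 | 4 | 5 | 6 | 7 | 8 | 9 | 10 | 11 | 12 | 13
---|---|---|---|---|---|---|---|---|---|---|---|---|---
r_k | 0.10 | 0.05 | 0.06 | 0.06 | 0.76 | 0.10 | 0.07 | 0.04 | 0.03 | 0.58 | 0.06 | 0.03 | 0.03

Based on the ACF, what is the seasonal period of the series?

The largest autocorrelation is r_5 = 0.76, with a weaker echo at lag 10 (0.58); the remaining lags stay at or below 0.10.
The dominant spike at lag 5 indicates a seasonal period of 5.

5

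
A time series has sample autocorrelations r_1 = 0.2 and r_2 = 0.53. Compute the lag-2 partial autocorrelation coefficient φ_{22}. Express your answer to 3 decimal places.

0.510

φ_{22} = (r_2 − r_1²) / (1 − r_1²)
r_1² = (0.2)² = 0.04
Numerator = 0.53 − 0.0400 = 0.4900; denominator = 1 − 0.0400 = 0.9600
φ_{22} = 0.4900 / 0.9600 = 0.510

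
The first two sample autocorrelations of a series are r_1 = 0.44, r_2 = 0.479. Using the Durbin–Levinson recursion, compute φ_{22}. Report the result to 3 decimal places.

0.354

φ_{22} = (r_2 − r_1²) / (1 − r_1²)
r_1² = (0.44)² = 0.1936
Numerator = 0.479 − 0.1936 = 0.2854; denominator = 1 − 0.1936 = 0.8064
φ_{22} = 0.2854 / 0.8064 = 0.354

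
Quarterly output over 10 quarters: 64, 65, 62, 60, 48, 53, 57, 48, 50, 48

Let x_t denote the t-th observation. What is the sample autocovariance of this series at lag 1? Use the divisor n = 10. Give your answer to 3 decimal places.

Mean x̄ = (64 + 65 + 62 + 60 + 48 + 53 + 57 + 48 + 50 + 48)/10 = 55.5000
Σ_{t=1}^{9}(x_t−x̄)(x_{t+1}−x̄) = 224.2500
γ_1 = 224.2500 / 10 = 22.425

22.425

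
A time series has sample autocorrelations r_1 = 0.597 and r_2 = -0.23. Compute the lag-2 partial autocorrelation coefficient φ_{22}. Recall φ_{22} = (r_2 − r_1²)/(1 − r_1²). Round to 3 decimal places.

φ_{22} = (r_2 − r_1²) / (1 − r_1²)
r_1² = (0.597)² = 0.356409
Numerator = -0.23 − 0.3564 = -0.5864; denominator = 1 − 0.3564 = 0.6436
φ_{22} = -0.5864 / 0.6436 = -0.911

-0.911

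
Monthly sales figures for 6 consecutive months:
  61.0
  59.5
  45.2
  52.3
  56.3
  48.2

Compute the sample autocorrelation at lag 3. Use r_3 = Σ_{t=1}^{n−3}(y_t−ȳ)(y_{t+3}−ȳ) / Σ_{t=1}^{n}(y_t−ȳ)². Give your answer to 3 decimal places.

0.260

Mean ȳ = (61.0 + 59.5 + 45.2 + 52.3 + 56.3 + 48.2)/6 = 53.7500
Deviations from mean: 7.2500, 5.7500, -8.5500, -1.4500, 2.5500, -5.5500
Σ(y_t−ȳ)(y_{t+3}−ȳ) = (-10.5125) + (14.6625) + (47.4525) = 51.6025
Denominator Σ(y_t−ȳ)² = 198.1350
r_3 = 51.6025 / 198.1350 = 0.260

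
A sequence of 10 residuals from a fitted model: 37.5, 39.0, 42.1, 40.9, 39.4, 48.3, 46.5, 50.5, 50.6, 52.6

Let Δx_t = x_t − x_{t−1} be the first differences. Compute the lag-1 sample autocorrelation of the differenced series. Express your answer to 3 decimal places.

-0.599

First differences Δx: 1.5, 3.1, -1.2, -1.5, 8.9, -1.8, 4.0, 0.1, 2.0
Mean of differences = 1.6778
Numerator Σ(Δx_t−Δx̄)(Δx_{t+1}−Δx̄) = -55.5172
Denominator Σ(Δx_t−Δx̄)² = 92.6756
r_1(Δx) = -55.5172 / 92.6756 = -0.599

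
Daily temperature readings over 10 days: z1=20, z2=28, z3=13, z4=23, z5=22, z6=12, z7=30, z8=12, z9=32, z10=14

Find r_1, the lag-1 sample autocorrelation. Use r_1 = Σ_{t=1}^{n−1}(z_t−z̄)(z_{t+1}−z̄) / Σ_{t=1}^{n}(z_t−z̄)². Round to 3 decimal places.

Mean z̄ = (20 + 28 + 13 + 23 + 22 + 12 + 30 + 12 + 32 + 14)/10 = 20.6000
Numerator Σ_{t=1}^{9}(z_t−z̄)(z_{t+1}−z̄) = -422.5600
Denominator Σ(z_t−z̄)² = 530.4000
r_1 = -422.5600 / 530.4000 = -0.797

-0.797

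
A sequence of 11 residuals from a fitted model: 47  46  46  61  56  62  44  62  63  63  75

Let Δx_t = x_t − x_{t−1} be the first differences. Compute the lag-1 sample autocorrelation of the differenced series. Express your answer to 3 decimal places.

First differences Δx: -1, 0, 15, -5, 6, -18, 18, 1, 0, 12
Mean of differences = 2.8000
Numerator Σ(Δx_t−Δx̄)(Δx_{t+1}−Δx̄) = -574.4400
Denominator Σ(Δx_t−Δx̄)² = 1001.6000
r_1(Δx) = -574.4400 / 1001.6000 = -0.574

-0.574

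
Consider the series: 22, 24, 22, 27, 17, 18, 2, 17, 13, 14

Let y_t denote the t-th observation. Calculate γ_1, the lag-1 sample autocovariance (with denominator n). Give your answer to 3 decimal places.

Mean ȳ = (22 + 24 + 22 + 27 + 17 + 18 + 2 + 17 + 13 + 14)/10 = 17.6000
Σ_{t=1}^{9}(y_t−ȳ)(y_{t+1}−ȳ) = 114.2400
γ_1 = 114.2400 / 10 = 11.424

11.424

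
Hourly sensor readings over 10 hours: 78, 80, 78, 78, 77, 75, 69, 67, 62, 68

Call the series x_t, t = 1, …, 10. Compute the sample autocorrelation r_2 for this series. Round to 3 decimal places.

Mean x̄ = (78 + 80 + 78 + 78 + 77 + 75 + 69 + 67 + 62 + 68)/10 = 73.2000
Numerator Σ_{t=1}^{8}(x_t−x̄)(x_{t+2}−x̄) = 134.7200
Denominator Σ(x_t−x̄)² = 341.6000
r_2 = 134.7200 / 341.6000 = 0.394

0.394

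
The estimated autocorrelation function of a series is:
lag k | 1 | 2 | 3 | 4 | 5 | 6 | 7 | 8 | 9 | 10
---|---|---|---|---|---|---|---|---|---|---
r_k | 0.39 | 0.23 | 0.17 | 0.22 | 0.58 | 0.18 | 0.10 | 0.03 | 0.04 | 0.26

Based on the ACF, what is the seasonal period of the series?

The largest autocorrelation is r_5 = 0.58; the remaining lags stay at or below 0.39. The elevated value at lag 1 (0.39), dropping to 0.23 at lag 2, reflects decaying short-term dependence rather than seasonality.
The dominant spike at lag 5 indicates a seasonal period of 5.

5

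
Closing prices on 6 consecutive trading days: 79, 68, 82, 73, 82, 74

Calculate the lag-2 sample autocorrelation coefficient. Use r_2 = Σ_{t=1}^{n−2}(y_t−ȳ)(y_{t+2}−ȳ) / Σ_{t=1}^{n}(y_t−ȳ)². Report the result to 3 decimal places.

0.526

Mean ȳ = (79 + 68 + 82 + 73 + 82 + 74)/6 = 76.3333
Deviations from mean: 2.6667, -8.3333, 5.6667, -3.3333, 5.6667, -2.3333
Σ(y_t−ȳ)(y_{t+2}−ȳ) = (15.1111) + (27.7778) + (32.1111) + (7.7778) = 82.7778
Denominator Σ(y_t−ȳ)² = 157.3333
r_2 = 82.7778 / 157.3333 = 0.526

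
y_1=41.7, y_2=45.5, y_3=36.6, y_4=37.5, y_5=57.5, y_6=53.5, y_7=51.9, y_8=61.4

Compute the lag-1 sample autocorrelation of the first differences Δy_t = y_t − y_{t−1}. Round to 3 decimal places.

-0.253

First differences Δy: 3.8, -8.9, 0.9, 20.0, -4.0, -1.6, 9.5
Mean of differences = 2.8143
Numerator Σ(Δy_t−Δȳ)(Δy_{t+1}−Δȳ) = -138.5616
Denominator Σ(Δy_t−Δȳ)² = 547.8286
r_1(Δy) = -138.5616 / 547.8286 = -0.253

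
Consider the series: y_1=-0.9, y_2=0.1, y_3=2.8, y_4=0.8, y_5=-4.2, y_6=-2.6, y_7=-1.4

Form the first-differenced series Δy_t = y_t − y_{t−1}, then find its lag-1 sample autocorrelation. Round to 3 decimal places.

0.024

First differences Δy: 1.0, 2.7, -2.0, -5.0, 1.6, 1.2
Mean of differences = -0.0833
Numerator Σ(Δy_t−Δȳ)(Δy_{t+1}−Δȳ) = 0.9881
Denominator Σ(Δy_t−Δȳ)² = 41.2483
r_1(Δy) = 0.9881 / 41.2483 = 0.024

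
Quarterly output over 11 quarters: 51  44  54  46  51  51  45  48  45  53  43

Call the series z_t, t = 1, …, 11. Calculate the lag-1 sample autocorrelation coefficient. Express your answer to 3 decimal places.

Mean z̄ = (51 + 44 + 54 + 46 + 51 + 51 + 45 + 48 + 45 + 53 + 43)/11 = 48.2727
Numerator Σ_{t=1}^{10}(z_t−z̄)(z_{t+1}−z̄) = -95.4380
Denominator Σ(z_t−z̄)² = 150.1818
r_1 = -95.4380 / 150.1818 = -0.635

-0.635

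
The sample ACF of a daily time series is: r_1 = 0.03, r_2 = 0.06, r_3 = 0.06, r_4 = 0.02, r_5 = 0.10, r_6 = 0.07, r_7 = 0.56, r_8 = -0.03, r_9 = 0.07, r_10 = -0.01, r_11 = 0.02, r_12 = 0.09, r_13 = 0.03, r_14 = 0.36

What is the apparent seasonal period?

7

The largest autocorrelation is r_7 = 0.56, with a weaker echo at lag 14 (0.36); the remaining lags stay at or below 0.10.
The dominant spike at lag 7 indicates a seasonal period of 7.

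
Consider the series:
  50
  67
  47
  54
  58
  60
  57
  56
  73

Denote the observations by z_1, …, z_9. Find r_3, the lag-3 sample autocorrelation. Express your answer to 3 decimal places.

0.085

Mean z̄ = (50 + 67 + 47 + 54 + 58 + 60 + 57 + 56 + 73)/9 = 58.0000
Σ(z_t−z̄)(z_{t+3}−z̄) = (32.0000) + (0.0000) + (-22.0000) + (4.0000) + (0.0000) + (30.0000) = 44.0000
Denominator Σ(z_t−z̄)² = 516.0000
r_3 = 44.0000 / 516.0000 = 0.085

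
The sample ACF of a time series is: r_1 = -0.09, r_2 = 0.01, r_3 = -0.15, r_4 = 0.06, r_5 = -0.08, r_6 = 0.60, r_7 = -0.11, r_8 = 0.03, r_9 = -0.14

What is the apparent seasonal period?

The largest autocorrelation is r_6 = 0.60; the remaining lags stay at or below 0.06.
The dominant spike at lag 6 indicates a seasonal period of 6.

6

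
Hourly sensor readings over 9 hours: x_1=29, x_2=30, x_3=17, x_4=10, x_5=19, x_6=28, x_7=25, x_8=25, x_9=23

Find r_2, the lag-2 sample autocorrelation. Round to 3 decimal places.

-0.495

Mean x̄ = (29 + 30 + 17 + 10 + 19 + 28 + 25 + 25 + 23)/9 = 22.8889
Σ(x_t−x̄)(x_{t+2}−x̄) = (-35.9877) + (-91.6543) + (22.9012) + (-65.8765) + (-8.2099) + (10.7901) + (0.2346) = -167.8025
Denominator Σ(x_t−x̄)² = 338.8889
r_2 = -167.8025 / 338.8889 = -0.495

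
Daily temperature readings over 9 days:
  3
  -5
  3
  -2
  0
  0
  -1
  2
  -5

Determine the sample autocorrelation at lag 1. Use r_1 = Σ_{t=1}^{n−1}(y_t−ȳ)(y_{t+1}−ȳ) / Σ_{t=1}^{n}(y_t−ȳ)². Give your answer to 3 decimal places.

Mean ȳ = (3 − 5 + 3 − 2 + 0 + 0 − 1 + 2 − 5)/9 = -0.5556
Numerator Σ_{t=1}^{8}(y_t−ȳ)(y_{t+1}−ȳ) = -49.9753
Denominator Σ(y_t−ȳ)² = 74.2222
r_1 = -49.9753 / 74.2222 = -0.673

-0.673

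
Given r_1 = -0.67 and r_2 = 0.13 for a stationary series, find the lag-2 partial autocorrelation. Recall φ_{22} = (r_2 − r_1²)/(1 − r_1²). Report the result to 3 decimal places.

-0.579

φ_{22} = (r_2 − r_1²) / (1 − r_1²)
r_1² = (-0.67)² = 0.4489
Numerator = 0.13 − 0.4489 = -0.3189; denominator = 1 − 0.4489 = 0.5511
φ_{22} = -0.3189 / 0.5511 = -0.579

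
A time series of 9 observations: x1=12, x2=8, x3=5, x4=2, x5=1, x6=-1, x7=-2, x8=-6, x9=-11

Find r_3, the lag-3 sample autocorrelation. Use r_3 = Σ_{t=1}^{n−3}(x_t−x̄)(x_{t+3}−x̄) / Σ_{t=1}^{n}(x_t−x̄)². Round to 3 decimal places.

0.061

Mean x̄ = (12 + 8 + 5 + 2 + 1 − 1 − 2 − 6 − 11)/9 = 0.8889
Σ(x_t−x̄)(x_{t+3}−x̄) = (12.3457) + (0.7901) + (-7.7654) + (-3.2099) + (-0.7654) + (22.4568) = 23.8519
Denominator Σ(x_t−x̄)² = 392.8889
r_3 = 23.8519 / 392.8889 = 0.061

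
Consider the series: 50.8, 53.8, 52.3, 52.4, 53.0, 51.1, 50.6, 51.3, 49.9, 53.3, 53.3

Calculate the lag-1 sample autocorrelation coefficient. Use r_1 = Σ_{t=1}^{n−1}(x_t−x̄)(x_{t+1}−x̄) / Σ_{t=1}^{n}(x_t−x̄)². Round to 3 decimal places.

0.039

Mean x̄ = (50.8 + 53.8 + 52.3 + 52.4 + 53.0 + 51.1 + 50.6 + 51.3 + 49.9 + 53.3 + 53.3)/11 = 51.9818
Numerator Σ_{t=1}^{10}(x_t−x̄)(x_{t+1}−x̄) = 0.6642
Denominator Σ(x_t−x̄)² = 16.9764
r_1 = 0.6642 / 16.9764 = 0.039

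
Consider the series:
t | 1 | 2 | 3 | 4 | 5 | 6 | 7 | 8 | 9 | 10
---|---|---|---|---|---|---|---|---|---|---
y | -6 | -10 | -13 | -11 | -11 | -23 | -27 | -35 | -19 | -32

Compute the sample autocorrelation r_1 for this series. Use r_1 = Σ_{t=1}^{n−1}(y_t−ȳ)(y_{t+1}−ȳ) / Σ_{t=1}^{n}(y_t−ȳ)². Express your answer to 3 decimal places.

0.447

Mean ȳ = (-6 − 10 − 13 − 11 − 11 − 23 − 27 − 35 − 19 − 32)/10 = -18.7000
Numerator Σ_{t=1}^{9}(y_t−ȳ)(y_{t+1}−ȳ) = 410.0100
Denominator Σ(y_t−ȳ)² = 918.1000
r_1 = 410.0100 / 918.1000 = 0.447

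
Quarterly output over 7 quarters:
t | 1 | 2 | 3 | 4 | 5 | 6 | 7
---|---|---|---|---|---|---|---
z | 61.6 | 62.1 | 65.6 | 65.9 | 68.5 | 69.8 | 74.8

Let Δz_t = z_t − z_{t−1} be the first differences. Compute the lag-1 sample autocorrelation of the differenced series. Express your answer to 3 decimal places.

-0.489

First differences Δz: 0.5, 3.5, 0.3, 2.6, 1.3, 5.0
Mean of differences = 2.2000
Numerator Σ(Δz_t−Δz̄)(Δz_{t+1}−Δz̄) = -8.3200
Denominator Σ(Δz_t−Δz̄)² = 17.0000
r_1(Δz) = -8.3200 / 17.0000 = -0.489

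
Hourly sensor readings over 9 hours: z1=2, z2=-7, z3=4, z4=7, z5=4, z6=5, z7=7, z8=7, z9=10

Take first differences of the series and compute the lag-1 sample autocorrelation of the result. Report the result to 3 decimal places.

First differences Δz: -9, 11, 3, -3, 1, 2, 0, 3
Mean of differences = 1.0000
Numerator Σ(Δz_t−Δz̄)(Δz_{t+1}−Δz̄) = -91.0000
Denominator Σ(Δz_t−Δz̄)² = 226.0000
r_1(Δz) = -91.0000 / 226.0000 = -0.403

-0.403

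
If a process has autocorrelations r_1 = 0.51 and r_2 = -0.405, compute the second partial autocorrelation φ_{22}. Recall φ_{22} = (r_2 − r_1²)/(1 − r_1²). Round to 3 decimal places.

φ_{22} = (r_2 − r_1²) / (1 − r_1²)
r_1² = (0.51)² = 0.2601
Numerator = -0.405 − 0.2601 = -0.6651; denominator = 1 − 0.2601 = 0.7399
φ_{22} = -0.6651 / 0.7399 = -0.899

-0.899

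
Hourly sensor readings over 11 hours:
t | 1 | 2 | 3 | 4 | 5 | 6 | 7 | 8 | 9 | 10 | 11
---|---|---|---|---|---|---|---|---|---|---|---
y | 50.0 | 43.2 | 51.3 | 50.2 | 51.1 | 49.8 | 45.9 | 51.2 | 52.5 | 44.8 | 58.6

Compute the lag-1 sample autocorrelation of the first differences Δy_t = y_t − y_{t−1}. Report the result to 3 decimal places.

-0.480

First differences Δy: -6.8, 8.1, -1.1, 0.9, -1.3, -3.9, 5.3, 1.3, -7.7, 13.8
Mean of differences = 0.8600
Numerator Σ(Δy_t−Δȳ)(Δy_{t+1}−Δȳ) = -193.2456
Denominator Σ(Δy_t−Δȳ)² = 402.8840
r_1(Δy) = -193.2456 / 402.8840 = -0.480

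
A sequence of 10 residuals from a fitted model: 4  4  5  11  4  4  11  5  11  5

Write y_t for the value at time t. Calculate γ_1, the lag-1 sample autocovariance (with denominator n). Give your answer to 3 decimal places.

Mean ȳ = (4 + 4 + 5 + 11 + 4 + 4 + 11 + 5 + 11 + 5)/10 = 6.4000
Σ_{t=1}^{9}(y_t−ȳ)(y_{t+1}−ȳ) = -32.9600
γ_1 = -32.9600 / 10 = -3.296

-3.296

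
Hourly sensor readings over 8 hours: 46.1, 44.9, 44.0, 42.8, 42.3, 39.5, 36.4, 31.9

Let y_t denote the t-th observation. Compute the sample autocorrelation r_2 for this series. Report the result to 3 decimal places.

0.194

Mean ȳ = (46.1 + 44.9 + 44.0 + 42.8 + 42.3 + 39.5 + 36.4 + 31.9)/8 = 40.9875
Numerator Σ_{t=1}^{6}(y_t−ȳ)(y_{t+2}−ȳ) = 31.2472
Denominator Σ(y_t−ȳ)² = 161.3688
r_2 = 31.2472 / 161.3688 = 0.194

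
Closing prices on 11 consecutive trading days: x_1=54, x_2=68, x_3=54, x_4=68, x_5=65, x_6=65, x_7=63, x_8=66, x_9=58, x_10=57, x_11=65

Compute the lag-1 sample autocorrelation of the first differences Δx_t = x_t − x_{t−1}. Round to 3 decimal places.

First differences Δx: 14, -14, 14, -3, 0, -2, 3, -8, -1, 8
Mean of differences = 1.1000
Numerator Σ(Δx_t−Δx̄)(Δx_{t+1}−Δx̄) = -453.1100
Denominator Σ(Δx_t−Δx̄)² = 726.9000
r_1(Δx) = -453.1100 / 726.9000 = -0.623

-0.623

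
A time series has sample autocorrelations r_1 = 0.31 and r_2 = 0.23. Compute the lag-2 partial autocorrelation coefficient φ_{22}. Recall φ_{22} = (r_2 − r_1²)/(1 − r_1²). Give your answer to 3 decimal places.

φ_{22} = (r_2 − r_1²) / (1 − r_1²)
r_1² = (0.31)² = 0.0961
Numerator = 0.23 − 0.0961 = 0.1339; denominator = 1 − 0.0961 = 0.9039
φ_{22} = 0.1339 / 0.9039 = 0.148

0.148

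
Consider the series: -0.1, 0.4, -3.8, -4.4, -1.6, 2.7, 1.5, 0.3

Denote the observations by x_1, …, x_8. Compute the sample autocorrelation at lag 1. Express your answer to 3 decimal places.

Mean x̄ = (-0.1 + 0.4 − 3.8 − 4.4 − 1.6 + 2.7 + 1.5 + 0.3)/8 = -0.6250
Σ(x_t−x̄)(x_{t+1}−x̄) = (0.5381) + (-3.2544) + (11.9856) + (3.6806) + (-3.2419) + (7.0656) + (1.9656) = 18.7394
Denominator Σ(x_t−x̄)² = 43.0350
r_1 = 18.7394 / 43.0350 = 0.435

0.435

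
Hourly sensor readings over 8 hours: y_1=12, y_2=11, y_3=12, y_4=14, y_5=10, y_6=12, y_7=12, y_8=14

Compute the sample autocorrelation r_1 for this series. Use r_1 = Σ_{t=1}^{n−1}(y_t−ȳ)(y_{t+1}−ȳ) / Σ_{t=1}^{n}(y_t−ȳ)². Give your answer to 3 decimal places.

-0.302

Mean ȳ = (12 + 11 + 12 + 14 + 10 + 12 + 12 + 14)/8 = 12.1250
Σ(y_t−ȳ)(y_{t+1}−ȳ) = (0.1406) + (0.1406) + (-0.2344) + (-3.9844) + (0.2656) + (0.0156) + (-0.2344) = -3.8906
Denominator Σ(y_t−ȳ)² = 12.8750
r_1 = -3.8906 / 12.8750 = -0.302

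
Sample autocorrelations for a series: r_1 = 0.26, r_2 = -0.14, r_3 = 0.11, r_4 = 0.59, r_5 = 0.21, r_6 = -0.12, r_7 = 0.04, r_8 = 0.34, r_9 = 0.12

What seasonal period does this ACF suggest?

The largest autocorrelation is r_4 = 0.59, with a weaker echo at lag 8 (0.34); the remaining lags stay at or below 0.26.
The dominant spike at lag 4 indicates a seasonal period of 4.

4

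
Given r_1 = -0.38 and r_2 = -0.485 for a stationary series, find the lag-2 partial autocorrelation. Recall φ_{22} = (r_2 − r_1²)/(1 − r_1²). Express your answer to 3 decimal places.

-0.736

φ_{22} = (r_2 − r_1²) / (1 − r_1²)
r_1² = (-0.38)² = 0.1444
Numerator = -0.485 − 0.1444 = -0.6294; denominator = 1 − 0.1444 = 0.8556
φ_{22} = -0.6294 / 0.8556 = -0.736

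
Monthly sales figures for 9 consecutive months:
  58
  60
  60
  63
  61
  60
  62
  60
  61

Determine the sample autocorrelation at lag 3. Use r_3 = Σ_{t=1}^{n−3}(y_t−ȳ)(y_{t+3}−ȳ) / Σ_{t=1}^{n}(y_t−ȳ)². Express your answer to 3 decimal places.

Mean ȳ = (58 + 60 + 60 + 63 + 61 + 60 + 62 + 60 + 61)/9 = 60.5556
Σ(y_t−ȳ)(y_{t+3}−ȳ) = (-6.2469) + (-0.2469) + (0.3086) + (3.5309) + (-0.2469) + (-0.2469) = -3.1481
Denominator Σ(y_t−ȳ)² = 16.2222
r_3 = -3.1481 / 16.2222 = -0.194

-0.194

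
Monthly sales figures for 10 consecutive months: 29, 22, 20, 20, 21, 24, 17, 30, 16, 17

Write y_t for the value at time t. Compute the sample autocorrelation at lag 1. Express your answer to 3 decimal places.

-0.316

Mean ȳ = (29 + 22 + 20 + 20 + 21 + 24 + 17 + 30 + 16 + 17)/10 = 21.6000
Numerator Σ_{t=1}^{9}(y_t−ȳ)(y_{t+1}−ȳ) = -66.5600
Denominator Σ(y_t−ȳ)² = 210.4000
r_1 = -66.5600 / 210.4000 = -0.316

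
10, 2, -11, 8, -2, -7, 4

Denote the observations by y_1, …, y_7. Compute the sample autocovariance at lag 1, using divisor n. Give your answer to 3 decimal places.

-16.373

Mean ȳ = (10 + 2 − 11 + 8 − 2 − 7 + 4)/7 = 0.5714
Σ_{t=1}^{6}(y_t−ȳ)(y_{t+1}−ȳ) = -114.6122
γ_1 = -114.6122 / 7 = -16.373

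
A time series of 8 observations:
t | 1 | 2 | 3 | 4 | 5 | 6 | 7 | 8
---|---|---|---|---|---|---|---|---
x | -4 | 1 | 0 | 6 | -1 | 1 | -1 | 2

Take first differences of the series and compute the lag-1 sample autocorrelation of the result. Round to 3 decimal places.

-0.619

First differences Δx: 5, -1, 6, -7, 2, -2, 3
Mean of differences = 0.8571
Numerator Σ(Δx_t−Δx̄)(Δx_{t+1}−Δx̄) = -76.0204
Denominator Σ(Δx_t−Δx̄)² = 122.8571
r_1(Δx) = -76.0204 / 122.8571 = -0.619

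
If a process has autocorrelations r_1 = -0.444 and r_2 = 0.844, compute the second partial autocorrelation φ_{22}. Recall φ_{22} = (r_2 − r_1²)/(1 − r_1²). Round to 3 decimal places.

φ_{22} = (r_2 − r_1²) / (1 − r_1²)
r_1² = (-0.444)² = 0.197136
Numerator = 0.844 − 0.1971 = 0.6469; denominator = 1 − 0.1971 = 0.8029
φ_{22} = 0.6469 / 0.8029 = 0.806

0.806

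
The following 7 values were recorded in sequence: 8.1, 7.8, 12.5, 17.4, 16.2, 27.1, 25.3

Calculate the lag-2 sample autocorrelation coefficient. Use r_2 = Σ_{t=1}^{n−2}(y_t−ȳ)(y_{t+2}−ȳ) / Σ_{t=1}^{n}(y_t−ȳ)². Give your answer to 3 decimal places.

0.094

Mean ȳ = (8.1 + 7.8 + 12.5 + 17.4 + 16.2 + 27.1 + 25.3)/7 = 16.3429
Σ(y_t−ȳ)(y_{t+2}−ȳ) = (31.6761) + (-9.0310) + (0.5490) + (11.3718) + (-1.2796) = 33.2863
Denominator Σ(y_t−ȳ)² = 352.7771
r_2 = 33.2863 / 352.7771 = 0.094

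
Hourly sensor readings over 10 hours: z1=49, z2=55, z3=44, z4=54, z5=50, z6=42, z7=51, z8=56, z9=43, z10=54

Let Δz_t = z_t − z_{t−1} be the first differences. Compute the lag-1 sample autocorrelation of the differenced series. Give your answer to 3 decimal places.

First differences Δz: 6, -11, 10, -4, -8, 9, 5, -13, 11
Mean of differences = 0.5556
Numerator Σ(Δz_t−Δz̄)(Δz_{t+1}−Δz̄) = -412.6420
Denominator Σ(Δz_t−Δz̄)² = 730.2222
r_1(Δz) = -412.6420 / 730.2222 = -0.565

-0.565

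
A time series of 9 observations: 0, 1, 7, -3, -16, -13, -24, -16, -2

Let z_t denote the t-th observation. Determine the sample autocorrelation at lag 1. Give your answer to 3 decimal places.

0.535

Mean z̄ = (0 + 1 + 7 − 3 − 16 − 13 − 24 − 16 − 2)/9 = -7.3333
Numerator Σ_{t=1}^{8}(z_t−z̄)(z_{t+1}−z̄) = 446.8889
Denominator Σ(z_t−z̄)² = 836.0000
r_1 = 446.8889 / 836.0000 = 0.535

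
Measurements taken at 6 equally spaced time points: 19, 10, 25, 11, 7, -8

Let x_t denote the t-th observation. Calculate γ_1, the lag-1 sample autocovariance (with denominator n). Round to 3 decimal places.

Mean x̄ = (19 + 10 + 25 + 11 + 7 − 8)/6 = 10.6667
Deviations: 8.3333, -0.6667, 14.3333, 0.3333, -3.6667, -18.6667
Σ_{t=1}^{5}(x_t−x̄)(x_{t+1}−x̄) = 56.8889
γ_1 = 56.8889 / 6 = 9.481

9.481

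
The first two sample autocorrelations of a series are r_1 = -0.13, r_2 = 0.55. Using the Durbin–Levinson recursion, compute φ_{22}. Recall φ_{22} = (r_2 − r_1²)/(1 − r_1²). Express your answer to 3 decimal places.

0.542

φ_{22} = (r_2 − r_1²) / (1 − r_1²)
r_1² = (-0.13)² = 0.0169
Numerator = 0.55 − 0.0169 = 0.5331; denominator = 1 − 0.0169 = 0.9831
φ_{22} = 0.5331 / 0.9831 = 0.542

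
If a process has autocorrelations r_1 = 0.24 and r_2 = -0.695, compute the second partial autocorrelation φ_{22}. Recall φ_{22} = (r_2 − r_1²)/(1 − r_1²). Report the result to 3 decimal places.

-0.799

φ_{22} = (r_2 − r_1²) / (1 − r_1²)
r_1² = (0.24)² = 0.0576
Numerator = -0.695 − 0.0576 = -0.7526; denominator = 1 − 0.0576 = 0.9424
φ_{22} = -0.7526 / 0.9424 = -0.799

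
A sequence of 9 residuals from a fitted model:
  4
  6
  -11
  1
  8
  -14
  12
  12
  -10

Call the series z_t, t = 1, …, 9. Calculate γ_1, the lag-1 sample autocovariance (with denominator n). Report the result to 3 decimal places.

Mean z̄ = (4 + 6 − 11 + 1 + 8 − 14 + 12 + 12 − 10)/9 = 0.8889
Σ_{t=1}^{8}(z_t−z̄)(z_{t+1}−z̄) = -314.2346
γ_1 = -314.2346 / 9 = -34.915

-34.915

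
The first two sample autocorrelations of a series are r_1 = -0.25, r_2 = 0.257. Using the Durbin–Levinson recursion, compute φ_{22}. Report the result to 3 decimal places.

0.207

φ_{22} = (r_2 − r_1²) / (1 − r_1²)
r_1² = (-0.25)² = 0.0625
Numerator = 0.257 − 0.0625 = 0.1945; denominator = 1 − 0.0625 = 0.9375
φ_{22} = 0.1945 / 0.9375 = 0.207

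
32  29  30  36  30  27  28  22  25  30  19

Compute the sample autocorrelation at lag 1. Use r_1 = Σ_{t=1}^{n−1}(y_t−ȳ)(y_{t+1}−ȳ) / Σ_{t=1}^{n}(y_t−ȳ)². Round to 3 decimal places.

0.136

Mean ȳ = (32 + 29 + 30 + 36 + 30 + 27 + 28 + 22 + 25 + 30 + 19)/11 = 28.0000
Numerator Σ_{t=1}^{10}(y_t−ȳ)(y_{t+1}−ȳ) = 30.0000
Denominator Σ(y_t−ȳ)² = 220.0000
r_1 = 30.0000 / 220.0000 = 0.136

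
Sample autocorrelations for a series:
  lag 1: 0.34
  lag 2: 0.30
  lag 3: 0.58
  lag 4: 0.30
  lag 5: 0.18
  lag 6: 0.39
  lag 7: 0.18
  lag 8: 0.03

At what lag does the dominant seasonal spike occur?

3

The largest autocorrelation is r_3 = 0.58, with a weaker echo at lag 6 (0.39); the remaining lags stay at or below 0.34. The elevated value at lag 1 (0.34), dropping to 0.30 at lag 2, reflects decaying short-term dependence rather than seasonality.
The dominant spike at lag 3 indicates a seasonal period of 3.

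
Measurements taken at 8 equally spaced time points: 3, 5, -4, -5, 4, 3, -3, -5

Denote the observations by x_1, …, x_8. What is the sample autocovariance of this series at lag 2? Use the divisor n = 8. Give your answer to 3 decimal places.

-11.953

Mean x̄ = (3 + 5 − 4 − 5 + 4 + 3 − 3 − 5)/8 = -0.2500
Deviations: 3.2500, 5.2500, -3.7500, -4.7500, 4.2500, 3.2500, -2.7500, -4.7500
Σ_{t=1}^{6}(x_t−x̄)(x_{t+2}−x̄) = -95.6250
γ_2 = -95.6250 / 8 = -11.953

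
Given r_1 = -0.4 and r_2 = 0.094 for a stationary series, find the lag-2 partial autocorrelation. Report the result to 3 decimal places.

φ_{22} = (r_2 − r_1²) / (1 − r_1²)
r_1² = (-0.4)² = 0.16
Numerator = 0.094 − 0.1600 = -0.0660; denominator = 1 − 0.1600 = 0.8400
φ_{22} = -0.0660 / 0.8400 = -0.079

-0.079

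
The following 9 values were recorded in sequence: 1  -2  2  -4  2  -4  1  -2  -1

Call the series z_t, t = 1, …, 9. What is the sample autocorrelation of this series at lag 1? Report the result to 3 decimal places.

-0.879

Mean z̄ = (1 − 2 + 2 − 4 + 2 − 4 + 1 − 2 − 1)/9 = -0.7778
Numerator Σ_{t=1}^{8}(z_t−z̄)(z_{t+1}−z̄) = -40.0494
Denominator Σ(z_t−z̄)² = 45.5556
r_1 = -40.0494 / 45.5556 = -0.879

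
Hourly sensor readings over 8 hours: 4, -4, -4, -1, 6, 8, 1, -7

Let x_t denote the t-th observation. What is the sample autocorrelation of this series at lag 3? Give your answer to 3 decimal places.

-0.532

Mean x̄ = (4 − 4 − 4 − 1 + 6 + 8 + 1 − 7)/8 = 0.3750
Numerator Σ_{t=1}^{5}(x_t−x̄)(x_{t+3}−x̄) = -105.2969
Denominator Σ(x_t−x̄)² = 197.8750
r_3 = -105.2969 / 197.8750 = -0.532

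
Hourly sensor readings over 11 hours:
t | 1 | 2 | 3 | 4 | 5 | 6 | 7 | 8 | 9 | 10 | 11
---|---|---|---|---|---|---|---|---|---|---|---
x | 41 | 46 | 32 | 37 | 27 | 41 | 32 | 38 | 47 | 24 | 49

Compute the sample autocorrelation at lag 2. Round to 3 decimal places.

Mean x̄ = (41 + 46 + 32 + 37 + 27 + 41 + 32 + 38 + 47 + 24 + 49)/11 = 37.6364
Numerator Σ_{t=1}^{9}(x_t−x̄)(x_{t+2}−x̄) = 143.3719
Denominator Σ(x_t−x̄)² = 672.5455
r_2 = 143.3719 / 672.5455 = 0.213

0.213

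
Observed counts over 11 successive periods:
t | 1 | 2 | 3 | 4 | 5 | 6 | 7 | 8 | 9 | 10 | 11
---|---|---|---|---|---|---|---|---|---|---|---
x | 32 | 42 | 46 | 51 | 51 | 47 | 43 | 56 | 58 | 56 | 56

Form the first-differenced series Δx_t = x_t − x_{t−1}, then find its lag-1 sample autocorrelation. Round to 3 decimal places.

0.023

First differences Δx: 10, 4, 5, 0, -4, -4, 13, 2, -2, 0
Mean of differences = 2.4000
Numerator Σ(Δx_t−Δx̄)(Δx_{t+1}−Δx̄) = 6.6400
Denominator Σ(Δx_t−Δx̄)² = 292.4000
r_1(Δx) = 6.6400 / 292.4000 = 0.023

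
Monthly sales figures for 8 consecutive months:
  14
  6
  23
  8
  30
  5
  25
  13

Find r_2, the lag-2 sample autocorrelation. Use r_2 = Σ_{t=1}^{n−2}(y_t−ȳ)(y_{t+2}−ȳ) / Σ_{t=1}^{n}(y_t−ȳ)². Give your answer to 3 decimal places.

Mean ȳ = (14 + 6 + 23 + 8 + 30 + 5 + 25 + 13)/8 = 15.5000
Deviations from mean: -1.5000, -9.5000, 7.5000, -7.5000, 14.5000, -10.5000, 9.5000, -2.5000
Σ(y_t−ȳ)(y_{t+2}−ȳ) = (-11.2500) + (71.2500) + (108.7500) + (78.7500) + (137.7500) + (26.2500) = 411.5000
Denominator Σ(y_t−ȳ)² = 622.0000
r_2 = 411.5000 / 622.0000 = 0.662

0.662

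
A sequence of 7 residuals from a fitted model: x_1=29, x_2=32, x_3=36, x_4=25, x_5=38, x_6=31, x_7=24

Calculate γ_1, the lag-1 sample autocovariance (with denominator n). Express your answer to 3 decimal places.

-9.583

Mean x̄ = (29 + 32 + 36 + 25 + 38 + 31 + 24)/7 = 30.7143
Σ_{t=1}^{6}(x_t−x̄)(x_{t+1}−x̄) = -67.0816
γ_1 = -67.0816 / 7 = -9.583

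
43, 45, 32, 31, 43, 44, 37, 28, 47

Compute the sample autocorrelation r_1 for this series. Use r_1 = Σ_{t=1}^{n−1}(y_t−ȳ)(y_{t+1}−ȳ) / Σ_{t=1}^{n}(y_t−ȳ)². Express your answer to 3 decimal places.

Mean ȳ = (43 + 45 + 32 + 31 + 43 + 44 + 37 + 28 + 47)/9 = 38.8889
Numerator Σ_{t=1}^{8}(y_t−ȳ)(y_{t+1}−ȳ) = -51.4568
Denominator Σ(y_t−ȳ)² = 394.8889
r_1 = -51.4568 / 394.8889 = -0.130

-0.130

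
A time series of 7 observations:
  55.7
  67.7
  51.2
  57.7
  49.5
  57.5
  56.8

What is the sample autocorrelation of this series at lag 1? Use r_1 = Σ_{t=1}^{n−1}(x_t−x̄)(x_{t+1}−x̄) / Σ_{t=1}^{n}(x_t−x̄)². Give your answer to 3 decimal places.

Mean x̄ = (55.7 + 67.7 + 51.2 + 57.7 + 49.5 + 57.5 + 56.8)/7 = 56.5857
Deviations from mean: -0.8857, 11.1143, -5.3857, 1.1143, -7.0857, 0.9143, 0.2143
Numerator Σ_{t=1}^{6}(x_t−x̄)(x_{t+1}−x̄) = -89.8816
Denominator Σ(x_t−x̄)² = 205.6486
r_1 = -89.8816 / 205.6486 = -0.437

-0.437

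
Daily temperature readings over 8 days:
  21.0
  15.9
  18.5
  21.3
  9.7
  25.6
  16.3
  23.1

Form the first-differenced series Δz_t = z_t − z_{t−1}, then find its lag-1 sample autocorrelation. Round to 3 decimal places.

First differences Δz: -5.1, 2.6, 2.8, -11.6, 15.9, -9.3, 6.8
Mean of differences = 0.3000
Numerator Σ(Δz_t−Δz̄)(Δz_{t+1}−Δz̄) = -434.2200
Denominator Σ(Δz_t−Δz̄)² = 560.0800
r_1(Δz) = -434.2200 / 560.0800 = -0.775

-0.775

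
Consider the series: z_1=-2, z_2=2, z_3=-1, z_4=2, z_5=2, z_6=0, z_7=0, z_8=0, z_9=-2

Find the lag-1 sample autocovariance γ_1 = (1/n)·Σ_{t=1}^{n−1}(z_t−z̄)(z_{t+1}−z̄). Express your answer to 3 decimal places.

Mean z̄ = (-2 + 2 − 1 + 2 + 2 + 0 + 0 + 0 − 2)/9 = 0.1111
Σ_{t=1}^{8}(z_t−z̄)(z_{t+1}−z̄) = -4.5679
γ_1 = -4.5679 / 9 = -0.508

-0.508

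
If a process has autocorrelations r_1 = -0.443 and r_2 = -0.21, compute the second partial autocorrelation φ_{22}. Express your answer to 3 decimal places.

φ_{22} = (r_2 − r_1²) / (1 − r_1²)
r_1² = (-0.443)² = 0.196249
Numerator = -0.21 − 0.1962 = -0.4062; denominator = 1 − 0.1962 = 0.8038
φ_{22} = -0.4062 / 0.8038 = -0.505

-0.505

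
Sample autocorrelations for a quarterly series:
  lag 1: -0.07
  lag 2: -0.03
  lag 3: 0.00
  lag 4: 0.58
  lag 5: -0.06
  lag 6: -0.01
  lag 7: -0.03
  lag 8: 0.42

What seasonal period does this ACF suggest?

4

The largest autocorrelation is r_4 = 0.58, with a weaker echo at lag 8 (0.42); the remaining lags stay at or below 0.00.
The dominant spike at lag 4 indicates a seasonal period of 4.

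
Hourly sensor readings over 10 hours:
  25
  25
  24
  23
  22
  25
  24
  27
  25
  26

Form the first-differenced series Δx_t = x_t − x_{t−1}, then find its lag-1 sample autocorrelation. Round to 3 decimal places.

-0.558

First differences Δx: 0, -1, -1, -1, 3, -1, 3, -2, 1
Mean of differences = 0.1111
Numerator Σ(Δx_t−Δx̄)(Δx_{t+1}−Δx̄) = -15.0123
Denominator Σ(Δx_t−Δx̄)² = 26.8889
r_1(Δx) = -15.0123 / 26.8889 = -0.558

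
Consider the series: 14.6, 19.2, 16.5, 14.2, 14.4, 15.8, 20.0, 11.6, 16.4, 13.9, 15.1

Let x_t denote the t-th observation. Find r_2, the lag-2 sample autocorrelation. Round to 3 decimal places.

-0.060

Mean x̄ = (14.6 + 19.2 + 16.5 + 14.2 + 14.4 + 15.8 + 20.0 + 11.6 + 16.4 + 13.9 + 15.1)/11 = 15.6091
Numerator Σ_{t=1}^{9}(x_t−x̄)(x_{t+2}−x̄) = -3.4574
Denominator Σ(x_t−x̄)² = 57.3491
r_2 = -3.4574 / 57.3491 = -0.060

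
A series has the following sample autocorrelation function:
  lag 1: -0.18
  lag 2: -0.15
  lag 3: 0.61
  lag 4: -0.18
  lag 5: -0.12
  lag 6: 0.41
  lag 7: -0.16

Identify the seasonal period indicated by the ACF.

The largest autocorrelation is r_3 = 0.61, with a weaker echo at lag 6 (0.41); the remaining lags stay at or below -0.12.
The dominant spike at lag 3 indicates a seasonal period of 3.

3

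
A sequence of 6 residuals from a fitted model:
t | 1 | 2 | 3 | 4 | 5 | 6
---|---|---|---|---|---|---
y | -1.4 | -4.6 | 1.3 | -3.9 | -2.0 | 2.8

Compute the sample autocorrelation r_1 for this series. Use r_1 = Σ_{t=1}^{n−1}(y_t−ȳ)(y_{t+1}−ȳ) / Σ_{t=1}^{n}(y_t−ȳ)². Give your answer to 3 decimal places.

-0.385

Mean ȳ = (-1.4 − 4.6 + 1.3 − 3.9 − 2.0 + 2.8)/6 = -1.3000
Deviations from mean: -0.1000, -3.3000, 2.6000, -2.6000, -0.7000, 4.1000
Σ(y_t−ȳ)(y_{t+1}−ȳ) = (0.3300) + (-8.5800) + (-6.7600) + (1.8200) + (-2.8700) = -16.0600
Denominator Σ(y_t−ȳ)² = 41.7200
r_1 = -16.0600 / 41.7200 = -0.385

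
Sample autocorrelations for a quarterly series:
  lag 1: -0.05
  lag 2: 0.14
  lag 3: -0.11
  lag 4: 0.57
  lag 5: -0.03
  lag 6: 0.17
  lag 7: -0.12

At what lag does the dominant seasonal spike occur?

The largest autocorrelation is r_4 = 0.57; the remaining lags stay at or below 0.17.
The dominant spike at lag 4 indicates a seasonal period of 4.

4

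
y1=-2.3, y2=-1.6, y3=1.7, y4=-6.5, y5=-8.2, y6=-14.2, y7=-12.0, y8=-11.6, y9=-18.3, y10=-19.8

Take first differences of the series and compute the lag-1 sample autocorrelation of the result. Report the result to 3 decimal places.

First differences Δy: 0.7, 3.3, -8.2, -1.7, -6.0, 2.2, 0.4, -6.7, -1.5
Mean of differences = -1.9444
Numerator Σ(Δy_t−Δȳ)(Δy_{t+1}−Δȳ) = -41.8131
Denominator Σ(Δy_t−Δȳ)² = 135.6222
r_1(Δy) = -41.8131 / 135.6222 = -0.308

-0.308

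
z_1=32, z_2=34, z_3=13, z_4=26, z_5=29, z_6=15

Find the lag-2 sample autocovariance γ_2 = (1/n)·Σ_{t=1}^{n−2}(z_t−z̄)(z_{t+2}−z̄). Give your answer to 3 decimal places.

Mean z̄ = (32 + 34 + 13 + 26 + 29 + 15)/6 = 24.8333
Σ_{t=1}^{4}(z_t−z̄)(z_{t+2}−z̄) = -134.8889
γ_2 = -134.8889 / 6 = -22.481

-22.481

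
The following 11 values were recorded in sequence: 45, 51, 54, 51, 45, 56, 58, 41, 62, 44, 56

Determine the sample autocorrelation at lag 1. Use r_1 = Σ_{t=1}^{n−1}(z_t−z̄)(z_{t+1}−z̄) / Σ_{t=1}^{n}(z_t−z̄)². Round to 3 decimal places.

-0.640

Mean z̄ = (45 + 51 + 54 + 51 + 45 + 56 + 58 + 41 + 62 + 44 + 56)/11 = 51.1818
Numerator Σ_{t=1}^{10}(z_t−z̄)(z_{t+1}−z̄) = -287.5785
Denominator Σ(z_t−z̄)² = 449.6364
r_1 = -287.5785 / 449.6364 = -0.640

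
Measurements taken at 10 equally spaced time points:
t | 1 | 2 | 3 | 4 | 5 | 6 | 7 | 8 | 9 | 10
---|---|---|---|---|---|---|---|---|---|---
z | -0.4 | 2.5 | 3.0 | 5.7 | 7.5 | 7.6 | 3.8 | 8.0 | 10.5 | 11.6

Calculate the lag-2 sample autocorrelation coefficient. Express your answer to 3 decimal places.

Mean z̄ = (-0.4 + 2.5 + 3.0 + 5.7 + 7.5 + 7.6 + 3.8 + 8.0 + 10.5 + 11.6)/10 = 5.9800
Numerator Σ_{t=1}^{8}(z_t−z̄)(z_{t+2}−z̄) = 16.4612
Denominator Σ(z_t−z̄)² = 127.5560
r_2 = 16.4612 / 127.5560 = 0.129

0.129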